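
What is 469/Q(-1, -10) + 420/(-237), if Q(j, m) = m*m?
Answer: 23051/7900 ≈ 2.9178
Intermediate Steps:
Q(j, m) = m**2
469/Q(-1, -10) + 420/(-237) = 469/((-10)**2) + 420/(-237) = 469/100 + 420*(-1/237) = 469*(1/100) - 140/79 = 469/100 - 140/79 = 23051/7900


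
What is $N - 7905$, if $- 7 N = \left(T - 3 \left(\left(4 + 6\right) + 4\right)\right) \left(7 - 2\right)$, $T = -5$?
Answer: $- \frac{55100}{7} \approx -7871.4$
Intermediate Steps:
$N = \frac{235}{7}$ ($N = - \frac{\left(-5 - 3 \left(\left(4 + 6\right) + 4\right)\right) \left(7 - 2\right)}{7} = - \frac{\left(-5 - 3 \left(10 + 4\right)\right) 5}{7} = - \frac{\left(-5 - 42\right) 5}{7} = - \frac{\left(-47\right) 5}{7} = \left(- \frac{1}{7}\right) \left(-235\right) = \frac{235}{7} \approx 33.571$)
$N - 7905 = \frac{235}{7} - 7905 = - \frac{55100}{7}$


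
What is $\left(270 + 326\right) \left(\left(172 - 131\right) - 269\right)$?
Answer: $-135888$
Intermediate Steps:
$\left(270 + 326\right) \left(\left(172 - 131\right) - 269\right) = 596 \left(\left(172 - 131\right) - 269\right) = 596 \left(41 - 269\right) = 596 \left(-228\right) = -135888$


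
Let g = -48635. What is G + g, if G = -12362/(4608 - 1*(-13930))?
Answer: -450803996/9269 ≈ -48636.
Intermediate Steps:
G = -6181/9269 (G = -12362/(4608 + 13930) = -12362/18538 = -12362*1/18538 = -6181/9269 ≈ -0.66685)
G + g = -6181/9269 - 48635 = -450803996/9269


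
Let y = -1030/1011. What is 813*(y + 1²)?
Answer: -5149/337 ≈ -15.279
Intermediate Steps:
y = -1030/1011 (y = -1030*1/1011 = -1030/1011 ≈ -1.0188)
813*(y + 1²) = 813*(-1030/1011 + 1²) = 813*(-1030/1011 + 1) = 813*(-19/1011) = -5149/337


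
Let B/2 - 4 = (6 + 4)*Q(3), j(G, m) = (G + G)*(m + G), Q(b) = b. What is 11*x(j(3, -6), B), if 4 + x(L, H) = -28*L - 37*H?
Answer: -22176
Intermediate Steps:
j(G, m) = 2*G*(G + m) (j(G, m) = (2*G)*(G + m) = 2*G*(G + m))
B = 68 (B = 8 + 2*((6 + 4)*3) = 8 + 2*(10*3) = 8 + 2*30 = 8 + 60 = 68)
x(L, H) = -4 - 37*H - 28*L (x(L, H) = -4 + (-28*L - 37*H) = -4 + (-37*H - 28*L) = -4 - 37*H - 28*L)
11*x(j(3, -6), B) = 11*(-4 - 37*68 - 56*3*(3 - 6)) = 11*(-4 - 2516 - 56*3*(-3)) = 11*(-4 - 2516 - 28*(-18)) = 11*(-4 - 2516 + 504) = 11*(-2016) = -22176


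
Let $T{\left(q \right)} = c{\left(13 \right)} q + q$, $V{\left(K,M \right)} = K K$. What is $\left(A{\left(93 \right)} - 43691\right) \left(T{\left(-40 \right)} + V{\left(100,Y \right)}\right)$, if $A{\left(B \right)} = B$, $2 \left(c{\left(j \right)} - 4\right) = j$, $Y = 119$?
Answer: $-415924920$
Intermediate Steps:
$c{\left(j \right)} = 4 + \frac{j}{2}$
$V{\left(K,M \right)} = K^{2}$
$T{\left(q \right)} = \frac{23 q}{2}$ ($T{\left(q \right)} = \left(4 + \frac{1}{2} \cdot 13\right) q + q = \left(4 + \frac{13}{2}\right) q + q = \frac{21 q}{2} + q = \frac{23 q}{2}$)
$\left(A{\left(93 \right)} - 43691\right) \left(T{\left(-40 \right)} + V{\left(100,Y \right)}\right) = \left(93 - 43691\right) \left(\frac{23}{2} \left(-40\right) + 100^{2}\right) = - 43598 \left(-460 + 10000\right) = \left(-43598\right) 9540 = -415924920$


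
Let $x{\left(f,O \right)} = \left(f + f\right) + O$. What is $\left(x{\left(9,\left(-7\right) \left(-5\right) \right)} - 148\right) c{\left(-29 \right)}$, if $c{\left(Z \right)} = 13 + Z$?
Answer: $1520$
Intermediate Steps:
$x{\left(f,O \right)} = O + 2 f$ ($x{\left(f,O \right)} = 2 f + O = O + 2 f$)
$\left(x{\left(9,\left(-7\right) \left(-5\right) \right)} - 148\right) c{\left(-29 \right)} = \left(\left(\left(-7\right) \left(-5\right) + 2 \cdot 9\right) - 148\right) \left(13 - 29\right) = \left(\left(35 + 18\right) - 148\right) \left(-16\right) = \left(53 - 148\right) \left(-16\right) = \left(-95\right) \left(-16\right) = 1520$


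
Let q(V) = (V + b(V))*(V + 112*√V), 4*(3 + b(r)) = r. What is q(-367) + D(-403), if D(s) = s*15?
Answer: 653669/4 - 51716*I*√367 ≈ 1.6342e+5 - 9.9074e+5*I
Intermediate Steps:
b(r) = -3 + r/4
D(s) = 15*s
q(V) = (-3 + 5*V/4)*(V + 112*√V) (q(V) = (V + (-3 + V/4))*(V + 112*√V) = (-3 + 5*V/4)*(V + 112*√V))
q(-367) + D(-403) = (-336*I*√367 - 3*(-367) + 140*(-367)^(3/2) + (5/4)*(-367)²) + 15*(-403) = (-336*I*√367 + 1101 + 140*(-367*I*√367) + (5/4)*134689) - 6045 = (-336*I*√367 + 1101 - 51380*I*√367 + 673445/4) - 6045 = (677849/4 - 51716*I*√367) - 6045 = 653669/4 - 51716*I*√367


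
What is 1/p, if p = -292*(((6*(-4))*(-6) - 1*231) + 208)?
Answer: -1/35332 ≈ -2.8303e-5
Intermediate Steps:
p = -35332 (p = -292*((-24*(-6) - 231) + 208) = -292*((144 - 231) + 208) = -292*(-87 + 208) = -292*121 = -35332)
1/p = 1/(-35332) = -1/35332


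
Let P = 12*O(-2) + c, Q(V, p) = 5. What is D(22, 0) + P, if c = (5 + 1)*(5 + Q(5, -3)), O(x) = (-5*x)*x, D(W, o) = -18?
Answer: -198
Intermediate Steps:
O(x) = -5*x**2
c = 60 (c = (5 + 1)*(5 + 5) = 6*10 = 60)
P = -180 (P = 12*(-5*(-2)**2) + 60 = 12*(-5*4) + 60 = 12*(-20) + 60 = -240 + 60 = -180)
D(22, 0) + P = -18 - 180 = -198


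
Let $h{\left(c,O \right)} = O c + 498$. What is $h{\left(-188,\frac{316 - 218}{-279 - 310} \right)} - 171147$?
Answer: $- \frac{100493837}{589} \approx -1.7062 \cdot 10^{5}$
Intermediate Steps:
$h{\left(c,O \right)} = 498 + O c$
$h{\left(-188,\frac{316 - 218}{-279 - 310} \right)} - 171147 = \left(498 + \frac{316 - 218}{-279 - 310} \left(-188\right)\right) - 171147 = \left(498 + \frac{98}{-589} \left(-188\right)\right) - 171147 = \left(498 + 98 \left(- \frac{1}{589}\right) \left(-188\right)\right) - 171147 = \left(498 - - \frac{18424}{589}\right) - 171147 = \left(498 + \frac{18424}{589}\right) - 171147 = \frac{311746}{589} - 171147 = - \frac{100493837}{589}$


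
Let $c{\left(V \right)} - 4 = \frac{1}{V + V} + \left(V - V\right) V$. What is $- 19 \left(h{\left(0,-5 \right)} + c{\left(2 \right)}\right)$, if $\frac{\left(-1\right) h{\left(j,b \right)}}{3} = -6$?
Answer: $- \frac{1691}{4} \approx -422.75$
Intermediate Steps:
$h{\left(j,b \right)} = 18$ ($h{\left(j,b \right)} = \left(-3\right) \left(-6\right) = 18$)
$c{\left(V \right)} = 4 + \frac{1}{2 V}$ ($c{\left(V \right)} = 4 + \left(\frac{1}{V + V} + \left(V - V\right) V\right) = 4 + \left(\frac{1}{2 V} + 0 V\right) = 4 + \left(\frac{1}{2 V} + 0\right) = 4 + \frac{1}{2 V}$)
$- 19 \left(h{\left(0,-5 \right)} + c{\left(2 \right)}\right) = - 19 \left(18 + \left(4 + \frac{1}{2 \cdot 2}\right)\right) = - 19 \left(18 + \left(4 + \frac{1}{2} \cdot \frac{1}{2}\right)\right) = - 19 \left(18 + \left(4 + \frac{1}{4}\right)\right) = - 19 \left(18 + \frac{17}{4}\right) = \left(-19\right) \frac{89}{4} = - \frac{1691}{4}$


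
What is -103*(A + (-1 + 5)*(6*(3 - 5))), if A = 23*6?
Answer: -9270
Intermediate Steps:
A = 138
-103*(A + (-1 + 5)*(6*(3 - 5))) = -103*(138 + (-1 + 5)*(6*(3 - 5))) = -103*(138 + 4*(6*(-2))) = -103*(138 + 4*(-12)) = -103*(138 - 48) = -103*90 = -9270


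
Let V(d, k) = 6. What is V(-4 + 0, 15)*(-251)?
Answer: -1506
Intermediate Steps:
V(-4 + 0, 15)*(-251) = 6*(-251) = -1506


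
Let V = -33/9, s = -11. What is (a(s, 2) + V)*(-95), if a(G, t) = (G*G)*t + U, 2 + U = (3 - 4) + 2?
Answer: -67640/3 ≈ -22547.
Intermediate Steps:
U = -1 (U = -2 + ((3 - 4) + 2) = -2 + (-1 + 2) = -2 + 1 = -1)
V = -11/3 (V = -33*1/9 = -11/3 ≈ -3.6667)
a(G, t) = -1 + t*G**2 (a(G, t) = (G*G)*t - 1 = G**2*t - 1 = t*G**2 - 1 = -1 + t*G**2)
(a(s, 2) + V)*(-95) = ((-1 + 2*(-11)**2) - 11/3)*(-95) = ((-1 + 2*121) - 11/3)*(-95) = ((-1 + 242) - 11/3)*(-95) = (241 - 11/3)*(-95) = (712/3)*(-95) = -67640/3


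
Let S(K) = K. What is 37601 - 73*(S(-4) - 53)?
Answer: 41762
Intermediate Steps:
37601 - 73*(S(-4) - 53) = 37601 - 73*(-4 - 53) = 37601 - 73*(-57) = 37601 - 1*(-4161) = 37601 + 4161 = 41762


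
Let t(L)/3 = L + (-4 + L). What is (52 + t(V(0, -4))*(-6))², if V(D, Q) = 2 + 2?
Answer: 400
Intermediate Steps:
V(D, Q) = 4
t(L) = -12 + 6*L (t(L) = 3*(L + (-4 + L)) = 3*(-4 + 2*L) = -12 + 6*L)
(52 + t(V(0, -4))*(-6))² = (52 + (-12 + 6*4)*(-6))² = (52 + (-12 + 24)*(-6))² = (52 + 12*(-6))² = (52 - 72)² = (-20)² = 400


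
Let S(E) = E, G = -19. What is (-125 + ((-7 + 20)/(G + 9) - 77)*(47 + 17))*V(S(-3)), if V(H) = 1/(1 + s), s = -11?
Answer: 25681/50 ≈ 513.62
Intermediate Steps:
V(H) = -⅒ (V(H) = 1/(1 - 11) = 1/(-10) = -⅒)
(-125 + ((-7 + 20)/(G + 9) - 77)*(47 + 17))*V(S(-3)) = (-125 + ((-7 + 20)/(-19 + 9) - 77)*(47 + 17))*(-⅒) = (-125 + (13/(-10) - 77)*64)*(-⅒) = (-125 + (13*(-⅒) - 77)*64)*(-⅒) = (-125 + (-13/10 - 77)*64)*(-⅒) = (-125 - 783/10*64)*(-⅒) = (-125 - 25056/5)*(-⅒) = -25681/5*(-⅒) = 25681/50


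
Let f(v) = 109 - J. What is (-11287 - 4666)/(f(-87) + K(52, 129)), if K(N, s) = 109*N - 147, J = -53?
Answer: -15953/5683 ≈ -2.8071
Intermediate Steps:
K(N, s) = -147 + 109*N
f(v) = 162 (f(v) = 109 - 1*(-53) = 109 + 53 = 162)
(-11287 - 4666)/(f(-87) + K(52, 129)) = (-11287 - 4666)/(162 + (-147 + 109*52)) = -15953/(162 + (-147 + 5668)) = -15953/(162 + 5521) = -15953/5683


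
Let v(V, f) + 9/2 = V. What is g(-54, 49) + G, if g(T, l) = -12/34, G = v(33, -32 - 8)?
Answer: 957/34 ≈ 28.147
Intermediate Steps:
v(V, f) = -9/2 + V
G = 57/2 (G = -9/2 + 33 = 57/2 ≈ 28.500)
g(T, l) = -6/17 (g(T, l) = -12*1/34 = -6/17)
g(-54, 49) + G = -6/17 + 57/2 = 957/34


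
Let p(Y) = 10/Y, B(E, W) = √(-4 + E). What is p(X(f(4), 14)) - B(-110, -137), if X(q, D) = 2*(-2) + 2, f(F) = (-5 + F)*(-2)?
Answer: -5 - I*√114 ≈ -5.0 - 10.677*I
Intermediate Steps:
f(F) = 10 - 2*F
X(q, D) = -2 (X(q, D) = -4 + 2 = -2)
p(X(f(4), 14)) - B(-110, -137) = 10/(-2) - √(-4 - 110) = 10*(-½) - √(-114) = -5 - I*√114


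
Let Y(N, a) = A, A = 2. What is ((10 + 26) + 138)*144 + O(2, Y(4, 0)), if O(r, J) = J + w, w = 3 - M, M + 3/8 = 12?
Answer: 200395/8 ≈ 25049.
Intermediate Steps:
M = 93/8 (M = -3/8 + 12 = 93/8 ≈ 11.625)
Y(N, a) = 2
w = -69/8 (w = 3 - 1*93/8 = 3 - 93/8 = -69/8 ≈ -8.6250)
O(r, J) = -69/8 + J (O(r, J) = J - 69/8 = -69/8 + J)
((10 + 26) + 138)*144 + O(2, Y(4, 0)) = ((10 + 26) + 138)*144 + (-69/8 + 2) = (36 + 138)*144 - 53/8 = 174*144 - 53/8 = 25056 - 53/8 = 200395/8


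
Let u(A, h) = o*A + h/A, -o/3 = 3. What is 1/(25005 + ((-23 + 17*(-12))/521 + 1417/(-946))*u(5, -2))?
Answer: 2464330/61836902423 ≈ 3.9852e-5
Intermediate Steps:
o = -9 (o = -3*3 = -9)
u(A, h) = -9*A + h/A
1/(25005 + ((-23 + 17*(-12))/521 + 1417/(-946))*u(5, -2)) = 1/(25005 + ((-23 + 17*(-12))/521 + 1417/(-946))*(-9*5 - 2/5)) = 1/(25005 + ((-23 - 204)*(1/521) + 1417*(-1/946))*(-45 - 2*1/5)) = 1/(25005 + (-227*1/521 - 1417/946)*(-45 - 2/5)) = 1/(25005 + (-227/521 - 1417/946)*(-227/5)) = 1/(25005 - 952999/492866*(-227/5)) = 1/(25005 + 216330773/2464330) = 1/(61836902423/2464330) = 2464330/61836902423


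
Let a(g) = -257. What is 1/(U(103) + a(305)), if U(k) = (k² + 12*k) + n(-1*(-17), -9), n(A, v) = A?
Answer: 1/11605 ≈ 8.6170e-5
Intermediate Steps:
U(k) = 17 + k² + 12*k (U(k) = (k² + 12*k) - 1*(-17) = (k² + 12*k) + 17 = 17 + k² + 12*k)
1/(U(103) + a(305)) = 1/((17 + 103² + 12*103) - 257) = 1/((17 + 10609 + 1236) - 257) = 1/(11862 - 257) = 1/11605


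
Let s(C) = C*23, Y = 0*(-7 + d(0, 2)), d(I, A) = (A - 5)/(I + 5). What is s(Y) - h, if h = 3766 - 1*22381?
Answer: 18615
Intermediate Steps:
h = -18615 (h = 3766 - 22381 = -18615)
d(I, A) = (-5 + A)/(5 + I)
Y = 0 (Y = 0*(-7 + (-5 + 2)/(5 + 0)) = 0*(-7 - 3/5) = 0*(-38/5) = 0)
s(C) = 23*C
s(Y) - h = 23*0 - 1*(-18615) = 0 + 18615 = 18615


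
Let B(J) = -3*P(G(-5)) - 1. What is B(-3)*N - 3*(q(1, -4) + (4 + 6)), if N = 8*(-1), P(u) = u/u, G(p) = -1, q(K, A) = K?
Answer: -1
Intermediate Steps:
P(u) = 1
B(J) = -4 (B(J) = -3*1 - 1 = -3 - 1 = -4)
N = -8
B(-3)*N - 3*(q(1, -4) + (4 + 6)) = -4*(-8) - 3*(1 + (4 + 6)) = 32 - 3*(1 + 10) = 32 - 3*11 = 32 - 33 = -1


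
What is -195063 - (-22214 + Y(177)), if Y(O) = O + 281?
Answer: -173307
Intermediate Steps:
Y(O) = 281 + O
-195063 - (-22214 + Y(177)) = -195063 - (-22214 + (281 + 177)) = -195063 - (-22214 + 458) = -195063 - 1*(-21756) = -195063 + 21756 = -173307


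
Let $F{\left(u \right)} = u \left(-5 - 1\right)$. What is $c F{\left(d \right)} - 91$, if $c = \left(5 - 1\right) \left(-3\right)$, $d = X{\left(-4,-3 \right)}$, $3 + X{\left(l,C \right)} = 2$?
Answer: $-163$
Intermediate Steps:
$X{\left(l,C \right)} = -1$ ($X{\left(l,C \right)} = -3 + 2 = -1$)
$d = -1$
$F{\left(u \right)} = - 6 u$ ($F{\left(u \right)} = u \left(-6\right) = - 6 u$)
$c = -12$ ($c = 4 \left(-3\right) = -12$)
$c F{\left(d \right)} - 91 = - 12 \left(\left(-6\right) \left(-1\right)\right) - 91 = \left(-12\right) 6 - 91 = -72 - 91 = -163$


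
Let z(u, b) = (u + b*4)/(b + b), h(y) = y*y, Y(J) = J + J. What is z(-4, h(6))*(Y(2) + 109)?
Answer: 3955/18 ≈ 219.72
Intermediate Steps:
Y(J) = 2*J
h(y) = y**2
z(u, b) = (u + 4*b)/(2*b) (z(u, b) = (u + 4*b)/((2*b)) = (u + 4*b)*(1/(2*b)) = (u + 4*b)/(2*b))
z(-4, h(6))*(Y(2) + 109) = (2 + (1/2)*(-4)/6**2)*(2*2 + 109) = (2 + (1/2)*(-4)/36)*(4 + 109) = (2 + (1/2)*(-4)*(1/36))*113 = (2 - 1/18)*113 = (35/18)*113 = 3955/18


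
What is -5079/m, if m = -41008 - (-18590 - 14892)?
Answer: 5079/7526 ≈ 0.67486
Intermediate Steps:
m = -7526 (m = -41008 - 1*(-33482) = -41008 + 33482 = -7526)
-5079/m = -5079/(-7526) = -5079*(-1/7526) = 5079/7526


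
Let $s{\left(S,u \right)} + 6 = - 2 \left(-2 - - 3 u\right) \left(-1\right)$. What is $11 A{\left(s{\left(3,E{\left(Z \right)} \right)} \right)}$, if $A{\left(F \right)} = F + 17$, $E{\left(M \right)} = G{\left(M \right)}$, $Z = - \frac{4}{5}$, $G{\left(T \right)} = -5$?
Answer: $-253$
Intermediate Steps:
$Z = - \frac{4}{5}$ ($Z = \left(-4\right) \frac{1}{5} = - \frac{4}{5} \approx -0.8$)
$E{\left(M \right)} = -5$
$s{\left(S,u \right)} = -10 + 6 u$ ($s{\left(S,u \right)} = -6 + - 2 \left(-2 - - 3 u\right) \left(-1\right) = -6 + - 2 \left(-2 + 3 u\right) \left(-1\right) = -6 + \left(4 - 6 u\right) \left(-1\right) = -6 + \left(-4 + 6 u\right) = -10 + 6 u$)
$A{\left(F \right)} = 17 + F$
$11 A{\left(s{\left(3,E{\left(Z \right)} \right)} \right)} = 11 \left(17 + \left(-10 + 6 \left(-5\right)\right)\right) = 11 \left(17 - 40\right) = 11 \left(-23\right) = -253$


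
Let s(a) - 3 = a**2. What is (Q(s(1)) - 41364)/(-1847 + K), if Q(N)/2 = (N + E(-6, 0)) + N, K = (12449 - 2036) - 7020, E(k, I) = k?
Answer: -20680/773 ≈ -26.753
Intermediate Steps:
K = 3393 (K = 10413 - 7020 = 3393)
s(a) = 3 + a**2
Q(N) = -12 + 4*N (Q(N) = 2*((N - 6) + N) = 2*((-6 + N) + N) = 2*(-6 + 2*N) = -12 + 4*N)
(Q(s(1)) - 41364)/(-1847 + K) = ((-12 + 4*(3 + 1**2)) - 41364)/(-1847 + 3393) = ((-12 + 4*(3 + 1)) - 41364)/1546 = ((-12 + 4*4) - 41364)*(1/1546) = ((-12 + 16) - 41364)*(1/1546) = (4 - 41364)*(1/1546) = -41360*1/1546 = -20680/773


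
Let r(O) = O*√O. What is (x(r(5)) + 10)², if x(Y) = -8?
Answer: 4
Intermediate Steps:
r(O) = O^(3/2)
(x(r(5)) + 10)² = (-8 + 10)² = 2² = 4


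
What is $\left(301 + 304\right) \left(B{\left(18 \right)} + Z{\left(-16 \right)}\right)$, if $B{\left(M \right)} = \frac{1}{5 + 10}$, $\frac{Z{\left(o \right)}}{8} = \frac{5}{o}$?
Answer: $- \frac{8833}{6} \approx -1472.2$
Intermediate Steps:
$Z{\left(o \right)} = \frac{40}{o}$ ($Z{\left(o \right)} = 8 \frac{5}{o} = \frac{40}{o}$)
$B{\left(M \right)} = \frac{1}{15}$
$\left(301 + 304\right) \left(B{\left(18 \right)} + Z{\left(-16 \right)}\right) = \left(301 + 304\right) \left(\frac{1}{15} + \frac{40}{-16}\right) = 605 \left(\frac{1}{15} + 40 \left(- \frac{1}{16}\right)\right) = 605 \left(\frac{1}{15} - \frac{5}{2}\right) = 605 \left(- \frac{73}{30}\right) = - \frac{8833}{6}$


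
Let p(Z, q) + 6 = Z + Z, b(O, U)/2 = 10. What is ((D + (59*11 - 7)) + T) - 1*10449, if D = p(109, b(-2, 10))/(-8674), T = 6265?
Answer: -15361760/4337 ≈ -3542.0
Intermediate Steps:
b(O, U) = 20 (b(O, U) = 2*10 = 20)
p(Z, q) = -6 + 2*Z (p(Z, q) = -6 + (Z + Z) = -6 + 2*Z)
D = -106/4337 (D = (-6 + 2*109)/(-8674) = (-6 + 218)*(-1/8674) = 212*(-1/8674) = -106/4337 ≈ -0.024441)
((D + (59*11 - 7)) + T) - 1*10449 = ((-106/4337 + (59*11 - 7)) + 6265) - 1*10449 = ((-106/4337 + (649 - 7)) + 6265) - 10449 = ((-106/4337 + 642) + 6265) - 10449 = (2784248/4337 + 6265) - 10449 = 29955553/4337 - 10449 = -15361760/4337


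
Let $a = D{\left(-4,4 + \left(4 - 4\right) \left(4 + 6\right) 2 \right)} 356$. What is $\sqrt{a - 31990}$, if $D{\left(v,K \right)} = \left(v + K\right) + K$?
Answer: $i \sqrt{30566} \approx 174.83 i$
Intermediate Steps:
$D{\left(v,K \right)} = v + 2 K$ ($D{\left(v,K \right)} = \left(K + v\right) + K = v + 2 K$)
$a = 1424$ ($a = \left(-4 + 2 \left(4 + \left(4 - 4\right) \left(4 + 6\right) 2\right)\right) 356 = \left(-4 + 2 \left(4 + 0 \cdot 10 \cdot 2\right)\right) 356 = \left(-4 + 2 \left(4 + 0 \cdot 2\right)\right) 356 = \left(-4 + 2 \left(4 + 0\right)\right) 356 = \left(-4 + 2 \cdot 4\right) 356 = \left(-4 + 8\right) 356 = 4 \cdot 356 = 1424$)
$\sqrt{a - 31990} = \sqrt{1424 - 31990} = \sqrt{-30566} = i \sqrt{30566}$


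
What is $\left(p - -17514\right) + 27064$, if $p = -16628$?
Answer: $27950$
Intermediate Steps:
$\left(p - -17514\right) + 27064 = \left(-16628 - -17514\right) + 27064 = \left(-16628 + 17514\right) + 27064 = 886 + 27064 = 27950$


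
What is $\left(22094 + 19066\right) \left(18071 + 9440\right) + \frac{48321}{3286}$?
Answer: $\frac{3720911217681}{3286} \approx 1.1324 \cdot 10^{9}$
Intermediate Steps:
$\left(22094 + 19066\right) \left(18071 + 9440\right) + \frac{48321}{3286} = 41160 \cdot 27511 + 48321 \cdot \frac{1}{3286} = 1132352760 + \frac{48321}{3286} = \frac{3720911217681}{3286}$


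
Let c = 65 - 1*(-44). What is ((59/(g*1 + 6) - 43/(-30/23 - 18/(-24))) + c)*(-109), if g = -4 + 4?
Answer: -2183597/102 ≈ -21408.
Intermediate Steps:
g = 0
c = 109 (c = 65 + 44 = 109)
((59/(g*1 + 6) - 43/(-30/23 - 18/(-24))) + c)*(-109) = ((59/(0*1 + 6) - 43/(-30/23 - 18/(-24))) + 109)*(-109) = ((59/(0 + 6) - 43/(-30*1/23 - 18*(-1/24))) + 109)*(-109) = ((59/6 - 43/(-30/23 + 3/4)) + 109)*(-109) = ((59*(1/6) - 43/(-51/92)) + 109)*(-109) = ((59/6 - 43*(-92/51)) + 109)*(-109) = ((59/6 + 3956/51) + 109)*(-109) = (8915/102 + 109)*(-109) = (20033/102)*(-109) = -2183597/102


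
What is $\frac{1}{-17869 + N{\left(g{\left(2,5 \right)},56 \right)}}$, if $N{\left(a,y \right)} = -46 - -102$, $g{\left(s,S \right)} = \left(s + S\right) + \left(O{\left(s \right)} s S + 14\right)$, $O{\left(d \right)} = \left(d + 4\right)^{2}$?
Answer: $- \frac{1}{17813} \approx -5.6139 \cdot 10^{-5}$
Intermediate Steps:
$O{\left(d \right)} = \left(4 + d\right)^{2}$
$g{\left(s,S \right)} = 14 + S + s + S s \left(4 + s\right)^{2}$ ($g{\left(s,S \right)} = \left(s + S\right) + \left(\left(4 + s\right)^{2} s S + 14\right) = \left(S + s\right) + \left(s \left(4 + s\right)^{2} S + 14\right) = \left(S + s\right) + \left(S s \left(4 + s\right)^{2} + 14\right) = \left(S + s\right) + \left(14 + S s \left(4 + s\right)^{2}\right) = 14 + S + s + S s \left(4 + s\right)^{2}$)
$N{\left(a,y \right)} = 56$ ($N{\left(a,y \right)} = -46 + 102 = 56$)
$\frac{1}{-17869 + N{\left(g{\left(2,5 \right)},56 \right)}} = \frac{1}{-17869 + 56} = \frac{1}{-17813} = - \frac{1}{17813}$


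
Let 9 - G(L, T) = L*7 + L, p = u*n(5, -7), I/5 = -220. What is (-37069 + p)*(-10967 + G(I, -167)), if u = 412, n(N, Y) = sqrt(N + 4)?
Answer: 77327614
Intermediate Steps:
I = -1100 (I = 5*(-220) = -1100)
n(N, Y) = sqrt(4 + N)
p = 1236 (p = 412*sqrt(4 + 5) = 412*sqrt(9) = 412*3 = 1236)
G(L, T) = 9 - 8*L (G(L, T) = 9 - (L*7 + L) = 9 - (7*L + L) = 9 - 8*L)
(-37069 + p)*(-10967 + G(I, -167)) = (-37069 + 1236)*(-10967 + (9 - 8*(-1100))) = -35833*(-10967 + (9 + 8800)) = -35833*(-10967 + 8809) = -35833*(-2158) = 77327614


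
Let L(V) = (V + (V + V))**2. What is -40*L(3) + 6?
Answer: -3234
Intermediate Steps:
L(V) = 9*V**2 (L(V) = (V + 2*V)**2 = (3*V)**2 = 9*V**2)
-40*L(3) + 6 = -360*3**2 + 6 = -360*9 + 6 = -40*81 + 6 = -3240 + 6 = -3234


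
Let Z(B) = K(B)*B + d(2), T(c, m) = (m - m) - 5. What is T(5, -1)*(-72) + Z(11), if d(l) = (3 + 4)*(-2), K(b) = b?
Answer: 467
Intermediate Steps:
d(l) = -14 (d(l) = 7*(-2) = -14)
T(c, m) = -5 (T(c, m) = 0 - 5 = -5)
Z(B) = -14 + B**2 (Z(B) = B*B - 14 = B**2 - 14 = -14 + B**2)
T(5, -1)*(-72) + Z(11) = -5*(-72) + (-14 + 11**2) = 360 + (-14 + 121) = 360 + 107 = 467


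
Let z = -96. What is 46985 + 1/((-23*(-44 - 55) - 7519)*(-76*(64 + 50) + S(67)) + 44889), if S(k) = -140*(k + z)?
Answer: 1136052993146/24179057 ≈ 46985.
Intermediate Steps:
S(k) = 13440 - 140*k (S(k) = -140*(k - 96) = -140*(-96 + k) = 13440 - 140*k)
46985 + 1/((-23*(-44 - 55) - 7519)*(-76*(64 + 50) + S(67)) + 44889) = 46985 + 1/((-23*(-44 - 55) - 7519)*(-76*(64 + 50) + (13440 - 140*67)) + 44889) = 46985 + 1/((-23*(-99) - 7519)*(-76*114 + (13440 - 9380)) + 44889) = 46985 + 1/((2277 - 7519)*(-8664 + 4060) + 44889) = 46985 + 1/(-5242*(-4604) + 44889) = 46985 + 1/(24134168 + 44889) = 46985 + 1/24179057 = 1136052993146/24179057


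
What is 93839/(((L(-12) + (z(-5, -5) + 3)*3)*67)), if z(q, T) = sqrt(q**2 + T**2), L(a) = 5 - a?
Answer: 1219907/7571 - 1407585*sqrt(2)/15142 ≈ 29.665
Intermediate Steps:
z(q, T) = sqrt(T**2 + q**2)
93839/(((L(-12) + (z(-5, -5) + 3)*3)*67)) = 93839/((((5 - 1*(-12)) + (sqrt((-5)**2 + (-5)**2) + 3)*3)*67)) = 93839/((((5 + 12) + (sqrt(25 + 25) + 3)*3)*67)) = 93839/(((17 + (sqrt(50) + 3)*3)*67)) = 93839/(((17 + (5*sqrt(2) + 3)*3)*67)) = 93839/(((17 + (3 + 5*sqrt(2))*3)*67)) = 93839/(((17 + (9 + 15*sqrt(2)))*67)) = 93839/(((26 + 15*sqrt(2))*67)) = 93839/(1742 + 1005*sqrt(2))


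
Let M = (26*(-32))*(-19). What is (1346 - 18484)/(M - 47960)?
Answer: 8569/16076 ≈ 0.53303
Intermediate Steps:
M = 15808 (M = -832*(-19) = 15808)
(1346 - 18484)/(M - 47960) = (1346 - 18484)/(15808 - 47960) = -17138/(-32152) = -17138*(-1/32152) = 8569/16076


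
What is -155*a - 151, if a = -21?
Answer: 3104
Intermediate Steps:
-155*a - 151 = -155*(-21) - 151 = 3255 - 151 = 3104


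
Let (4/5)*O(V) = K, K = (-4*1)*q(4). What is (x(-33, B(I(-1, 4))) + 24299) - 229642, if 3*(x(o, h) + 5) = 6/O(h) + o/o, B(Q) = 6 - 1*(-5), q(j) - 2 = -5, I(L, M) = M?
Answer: -3080213/15 ≈ -2.0535e+5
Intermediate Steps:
q(j) = -3 (q(j) = 2 - 5 = -3)
K = 12 (K = -4*1*(-3) = -4*(-3) = 12)
O(V) = 15 (O(V) = (5/4)*12 = 15)
B(Q) = 11 (B(Q) = 6 + 5 = 11)
x(o, h) = -68/15 (x(o, h) = -5 + (6/15 + o/o)/3 = -5 + (6*(1/15) + 1)/3 = -5 + (⅖ + 1)/3 = -5 + (⅓)*(7/5) = -5 + 7/15 = -68/15)
(x(-33, B(I(-1, 4))) + 24299) - 229642 = (-68/15 + 24299) - 229642 = 364417/15 - 229642 = -3080213/15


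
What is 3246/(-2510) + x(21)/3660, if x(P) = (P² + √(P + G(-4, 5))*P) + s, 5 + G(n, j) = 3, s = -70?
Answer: -218983/183732 + 7*√19/1220 ≈ -1.1669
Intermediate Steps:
G(n, j) = -2 (G(n, j) = -5 + 3 = -2)
x(P) = -70 + P² + P*√(-2 + P) (x(P) = (P² + √(P - 2)*P) - 70 = (P² + √(-2 + P)*P) - 70 = (P² + P*√(-2 + P)) - 70 = -70 + P² + P*√(-2 + P))
3246/(-2510) + x(21)/3660 = 3246/(-2510) + (-70 + 21² + 21*√(-2 + 21))/3660 = 3246*(-1/2510) + (-70 + 441 + 21*√19)*(1/3660) = -1623/1255 + (371 + 21*√19)*(1/3660) = -1623/1255 + (371/3660 + 7*√19/1220) = -218983/183732 + 7*√19/1220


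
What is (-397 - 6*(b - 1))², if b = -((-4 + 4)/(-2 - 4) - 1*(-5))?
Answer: 130321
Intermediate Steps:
b = -5 (b = -(0/(-6) + 5) = -(0*(-⅙) + 5) = -(0 + 5) = -1*5 = -5)
(-397 - 6*(b - 1))² = (-397 - 6*(-5 - 1))² = (-397 - 6*(-6))² = (-397 + 36)² = (-361)² = 130321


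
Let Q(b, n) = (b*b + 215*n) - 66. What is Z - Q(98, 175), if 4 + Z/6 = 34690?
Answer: 160953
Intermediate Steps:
Z = 208116 (Z = -24 + 6*34690 = -24 + 208140 = 208116)
Q(b, n) = -66 + b² + 215*n (Q(b, n) = (b² + 215*n) - 66 = -66 + b² + 215*n)
Z - Q(98, 175) = 208116 - (-66 + 98² + 215*175) = 208116 - (-66 + 9604 + 37625) = 208116 - 1*47163 = 208116 - 47163 = 160953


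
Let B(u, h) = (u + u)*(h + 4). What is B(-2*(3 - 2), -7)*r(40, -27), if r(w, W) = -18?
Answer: -216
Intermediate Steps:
B(u, h) = 2*u*(4 + h) (B(u, h) = (2*u)*(4 + h) = 2*u*(4 + h))
B(-2*(3 - 2), -7)*r(40, -27) = (2*(-2*(3 - 2))*(4 - 7))*(-18) = (2*(-2*1)*(-3))*(-18) = (2*(-2)*(-3))*(-18) = 12*(-18) = -216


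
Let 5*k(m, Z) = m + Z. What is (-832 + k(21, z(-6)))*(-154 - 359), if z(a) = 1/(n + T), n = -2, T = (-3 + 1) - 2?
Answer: 849357/2 ≈ 4.2468e+5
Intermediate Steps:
T = -4 (T = -2 - 2 = -4)
z(a) = -⅙ (z(a) = 1/(-2 - 4) = 1/(-6) = -⅙)
k(m, Z) = Z/5 + m/5 (k(m, Z) = (m + Z)/5 = (Z + m)/5 = Z/5 + m/5)
(-832 + k(21, z(-6)))*(-154 - 359) = (-832 + ((⅕)*(-⅙) + (⅕)*21))*(-154 - 359) = (-832 + (-1/30 + 21/5))*(-513) = (-832 + 25/6)*(-513) = -4967/6*(-513) = 849357/2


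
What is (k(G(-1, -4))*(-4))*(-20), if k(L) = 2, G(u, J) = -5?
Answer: 160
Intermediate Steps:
(k(G(-1, -4))*(-4))*(-20) = (2*(-4))*(-20) = -8*(-20) = 160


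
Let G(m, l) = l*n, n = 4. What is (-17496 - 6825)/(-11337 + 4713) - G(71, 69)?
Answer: -601301/2208 ≈ -272.33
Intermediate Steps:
G(m, l) = 4*l (G(m, l) = l*4 = 4*l)
(-17496 - 6825)/(-11337 + 4713) - G(71, 69) = (-17496 - 6825)/(-11337 + 4713) - 4*69 = -24321/(-6624) - 1*276 = -24321*(-1/6624) - 276 = 8107/2208 - 276 = -601301/2208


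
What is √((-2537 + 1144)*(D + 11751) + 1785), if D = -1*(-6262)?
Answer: 2*I*√6272581 ≈ 5009.0*I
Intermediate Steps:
D = 6262
√((-2537 + 1144)*(D + 11751) + 1785) = √((-2537 + 1144)*(6262 + 11751) + 1785) = √(-1393*18013 + 1785) = √(-25092109 + 1785) = √(-25090324) = 2*I*√6272581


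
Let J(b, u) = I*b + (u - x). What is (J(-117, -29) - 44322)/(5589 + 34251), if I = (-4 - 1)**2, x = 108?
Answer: -5923/4980 ≈ -1.1894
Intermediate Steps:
I = 25 (I = (-5)**2 = 25)
J(b, u) = -108 + u + 25*b (J(b, u) = 25*b + (u - 1*108) = 25*b + (u - 108) = 25*b + (-108 + u) = -108 + u + 25*b)
(J(-117, -29) - 44322)/(5589 + 34251) = ((-108 - 29 + 25*(-117)) - 44322)/(5589 + 34251) = ((-108 - 29 - 2925) - 44322)/39840 = (-3062 - 44322)*(1/39840) = -47384*1/39840 = -5923/4980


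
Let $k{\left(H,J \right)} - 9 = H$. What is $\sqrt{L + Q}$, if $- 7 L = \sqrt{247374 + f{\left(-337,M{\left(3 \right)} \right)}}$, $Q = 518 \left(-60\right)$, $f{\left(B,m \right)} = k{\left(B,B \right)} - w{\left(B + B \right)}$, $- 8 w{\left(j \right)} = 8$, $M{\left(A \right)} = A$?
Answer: $\frac{\sqrt{-1522920 - 7 \sqrt{247047}}}{7} \approx 176.5 i$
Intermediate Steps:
$w{\left(j \right)} = -1$ ($w{\left(j \right)} = \left(- \frac{1}{8}\right) 8 = -1$)
$k{\left(H,J \right)} = 9 + H$
$f{\left(B,m \right)} = 10 + B$ ($f{\left(B,m \right)} = \left(9 + B\right) - -1 = \left(9 + B\right) + 1 = 10 + B$)
$Q = -31080$
$L = - \frac{\sqrt{247047}}{7}$ ($L = - \frac{\sqrt{247374 + \left(10 - 337\right)}}{7} = - \frac{\sqrt{247374 - 327}}{7} = - \frac{\sqrt{247047}}{7} \approx -71.005$)
$\sqrt{L + Q} = \sqrt{- \frac{\sqrt{247047}}{7} - 31080} = \sqrt{-31080 - \frac{\sqrt{247047}}{7}}$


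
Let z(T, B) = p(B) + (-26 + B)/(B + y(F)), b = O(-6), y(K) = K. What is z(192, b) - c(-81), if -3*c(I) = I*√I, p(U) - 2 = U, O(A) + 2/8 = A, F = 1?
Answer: 53/28 - 243*I ≈ 1.8929 - 243.0*I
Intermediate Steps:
O(A) = -¼ + A
p(U) = 2 + U
b = -25/4 (b = -¼ - 6 = -25/4 ≈ -6.2500)
c(I) = -I^(3/2)/3 (c(I) = -I*√I/3 = -I^(3/2)/3)
z(T, B) = 2 + B + (-26 + B)/(1 + B) (z(T, B) = (2 + B) + (-26 + B)/(B + 1) = (2 + B) + (-26 + B)/(1 + B) = 2 + B + (-26 + B)/(1 + B))
z(192, b) - c(-81) = (-24 + (-25/4)² + 4*(-25/4))/(1 - 25/4) - (-1)*(-81)^(3/2)/3 = (-24 + 625/16 - 25)/(-21/4) - (-1)*(-729*I)/3 = -4/21*(-159/16) - 243*I = 53/28 - 243*I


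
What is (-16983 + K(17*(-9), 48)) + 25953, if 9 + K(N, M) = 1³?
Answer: 8962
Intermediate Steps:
K(N, M) = -8 (K(N, M) = -9 + 1³ = -9 + 1 = -8)
(-16983 + K(17*(-9), 48)) + 25953 = (-16983 - 8) + 25953 = -16991 + 25953 = 8962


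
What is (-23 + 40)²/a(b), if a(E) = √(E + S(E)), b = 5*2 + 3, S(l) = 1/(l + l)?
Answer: 289*√8814/339 ≈ 80.036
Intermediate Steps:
S(l) = 1/(2*l)
b = 13 (b = 10 + 3 = 13)
a(E) = √(E + 1/(2*E))
(-23 + 40)²/a(b) = (-23 + 40)²/((√(2/13 + 4*13)/2)) = 17²/((√(2*(1/13) + 52)/2)) = 289/((√(2/13 + 52)/2)) = 289/((√(678/13)/2)) = 289/(((√8814/13)/2)) = 289/((√8814/26)) = 289*(√8814/339) = 289*√8814/339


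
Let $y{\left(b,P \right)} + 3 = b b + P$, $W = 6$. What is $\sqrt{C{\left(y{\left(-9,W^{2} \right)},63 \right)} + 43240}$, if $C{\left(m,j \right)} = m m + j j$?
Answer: $\sqrt{60205} \approx 245.37$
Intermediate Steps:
$y{\left(b,P \right)} = -3 + P + b^{2}$ ($y{\left(b,P \right)} = -3 + \left(b b + P\right) = -3 + \left(b^{2} + P\right) = -3 + \left(P + b^{2}\right) = -3 + P + b^{2}$)
$C{\left(m,j \right)} = j^{2} + m^{2}$ ($C{\left(m,j \right)} = m^{2} + j^{2} = j^{2} + m^{2}$)
$\sqrt{C{\left(y{\left(-9,W^{2} \right)},63 \right)} + 43240} = \sqrt{\left(63^{2} + \left(-3 + 6^{2} + \left(-9\right)^{2}\right)^{2}\right) + 43240} = \sqrt{\left(3969 + \left(-3 + 36 + 81\right)^{2}\right) + 43240} = \sqrt{\left(3969 + 114^{2}\right) + 43240} = \sqrt{\left(3969 + 12996\right) + 43240} = \sqrt{16965 + 43240} = \sqrt{60205}$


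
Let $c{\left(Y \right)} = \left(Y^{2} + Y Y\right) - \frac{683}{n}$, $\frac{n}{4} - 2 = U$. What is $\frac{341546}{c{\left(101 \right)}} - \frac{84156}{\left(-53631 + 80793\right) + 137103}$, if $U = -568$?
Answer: $\frac{41044114554548}{2529177856305} \approx 16.228$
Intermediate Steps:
$n = -2264$ ($n = 8 + 4 \left(-568\right) = 8 - 2272 = -2264$)
$c{\left(Y \right)} = \frac{683}{2264} + 2 Y^{2}$ ($c{\left(Y \right)} = \left(Y^{2} + Y Y\right) - \frac{683}{-2264} = \left(Y^{2} + Y^{2}\right) - - \frac{683}{2264} = 2 Y^{2} + \frac{683}{2264} = \frac{683}{2264} + 2 Y^{2}$)
$\frac{341546}{c{\left(101 \right)}} - \frac{84156}{\left(-53631 + 80793\right) + 137103} = \frac{341546}{\frac{683}{2264} + 2 \cdot 101^{2}} - \frac{84156}{\left(-53631 + 80793\right) + 137103} = \frac{341546}{\frac{683}{2264} + 2 \cdot 10201} - \frac{84156}{27162 + 137103} = \frac{341546}{\frac{683}{2264} + 20402} - \frac{84156}{164265} = \frac{341546}{\frac{46190811}{2264}} - \frac{28052}{54755} = 341546 \cdot \frac{2264}{46190811} - \frac{28052}{54755} = \frac{773260144}{46190811} - \frac{28052}{54755} = \frac{41044114554548}{2529177856305}$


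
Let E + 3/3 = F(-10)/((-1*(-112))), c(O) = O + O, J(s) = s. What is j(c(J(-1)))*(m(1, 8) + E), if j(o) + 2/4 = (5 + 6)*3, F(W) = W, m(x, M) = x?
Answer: -325/112 ≈ -2.9018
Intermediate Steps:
c(O) = 2*O
E = -61/56 (E = -1 - 10/((-1*(-112))) = -1 - 10/112 = -1 - 10*1/112 = -1 - 5/56 = -61/56 ≈ -1.0893)
j(o) = 65/2 (j(o) = -1/2 + (5 + 6)*3 = -1/2 + 11*3 = -1/2 + 33 = 65/2)
j(c(J(-1)))*(m(1, 8) + E) = 65*(1 - 61/56)/2 = (65/2)*(-5/56) = -325/112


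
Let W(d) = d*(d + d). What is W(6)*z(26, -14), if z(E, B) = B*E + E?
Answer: -24336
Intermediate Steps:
z(E, B) = E + B*E
W(d) = 2*d² (W(d) = d*(2*d) = 2*d²)
W(6)*z(26, -14) = (2*6²)*(26*(1 - 14)) = (2*36)*(26*(-13)) = 72*(-338) = -24336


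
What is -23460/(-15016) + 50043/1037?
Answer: 193943427/3892898 ≈ 49.820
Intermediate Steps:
-23460/(-15016) + 50043/1037 = -23460*(-1/15016) + 50043*(1/1037) = 5865/3754 + 50043/1037 = 193943427/3892898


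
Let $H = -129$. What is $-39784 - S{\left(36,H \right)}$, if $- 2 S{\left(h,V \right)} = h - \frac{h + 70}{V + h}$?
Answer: $- \frac{3698185}{93} \approx -39765.0$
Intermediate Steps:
$S{\left(h,V \right)} = - \frac{h}{2} + \frac{70 + h}{2 \left(V + h\right)}$ ($S{\left(h,V \right)} = - \frac{h - \frac{h + 70}{V + h}}{2} = - \frac{h - \frac{70 + h}{V + h}}{2} = - \frac{h}{2} + \frac{70 + h}{2 \left(V + h\right)}$)
$-39784 - S{\left(36,H \right)} = -39784 - \frac{70 + 36 - 36^{2} - \left(-129\right) 36}{2 \left(-129 + 36\right)} = -39784 - \frac{70 + 36 - 1296 + 4644}{2 \left(-93\right)} = -39784 - \frac{1}{2} \left(- \frac{1}{93}\right) \left(70 + 36 - 1296 + 4644\right) = -39784 - \frac{1}{2} \left(- \frac{1}{93}\right) 3454 = -39784 - - \frac{1727}{93} = -39784 + \frac{1727}{93} = - \frac{3698185}{93}$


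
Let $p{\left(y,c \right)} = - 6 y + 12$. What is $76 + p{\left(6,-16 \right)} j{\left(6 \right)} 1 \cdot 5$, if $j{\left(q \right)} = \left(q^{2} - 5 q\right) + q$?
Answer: $-1364$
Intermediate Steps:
$p{\left(y,c \right)} = 12 - 6 y$
$j{\left(q \right)} = q^{2} - 4 q$
$76 + p{\left(6,-16 \right)} j{\left(6 \right)} 1 \cdot 5 = 76 + \left(12 - 36\right) 6 \left(-4 + 6\right) 1 \cdot 5 = 76 + \left(12 - 36\right) 6 \cdot 2 \cdot 1 \cdot 5 = 76 - 24 \cdot 12 \cdot 1 \cdot 5 = 76 - 24 \cdot 12 \cdot 5 = 76 - 1440 = -1364$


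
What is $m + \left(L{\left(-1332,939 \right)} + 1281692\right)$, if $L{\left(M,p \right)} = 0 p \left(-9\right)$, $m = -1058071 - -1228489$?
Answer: $1452110$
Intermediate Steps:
$m = 170418$ ($m = -1058071 + 1228489 = 170418$)
$L{\left(M,p \right)} = 0$ ($L{\left(M,p \right)} = 0 \left(-9\right) = 0$)
$m + \left(L{\left(-1332,939 \right)} + 1281692\right) = 170418 + \left(0 + 1281692\right) = 170418 + 1281692 = 1452110$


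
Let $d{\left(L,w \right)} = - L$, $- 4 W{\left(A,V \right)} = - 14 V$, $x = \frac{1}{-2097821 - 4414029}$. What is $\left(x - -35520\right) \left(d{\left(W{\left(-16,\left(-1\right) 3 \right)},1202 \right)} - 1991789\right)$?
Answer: $- \frac{5652762988343561}{79900} \approx -7.0748 \cdot 10^{10}$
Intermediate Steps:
$x = - \frac{1}{6511850}$ ($x = \frac{1}{-6511850} = - \frac{1}{6511850} \approx -1.5357 \cdot 10^{-7}$)
$W{\left(A,V \right)} = \frac{7 V}{2}$ ($W{\left(A,V \right)} = - \frac{\left(-14\right) V}{4} = \frac{7 V}{2}$)
$\left(x - -35520\right) \left(d{\left(W{\left(-16,\left(-1\right) 3 \right)},1202 \right)} - 1991789\right) = \left(- \frac{1}{6511850} - -35520\right) \left(- \frac{7 \left(\left(-1\right) 3\right)}{2} - 1991789\right) = \left(- \frac{1}{6511850} + 35520\right) \left(- \frac{7 \left(-3\right)}{2} - 1991789\right) = \frac{231300911999 \left(\left(-1\right) \left(- \frac{21}{2}\right) - 1991789\right)}{6511850} = \frac{231300911999 \left(\frac{21}{2} - 1991789\right)}{6511850} = \frac{231300911999}{6511850} \left(- \frac{3983557}{2}\right) = - \frac{5652762988343561}{79900}$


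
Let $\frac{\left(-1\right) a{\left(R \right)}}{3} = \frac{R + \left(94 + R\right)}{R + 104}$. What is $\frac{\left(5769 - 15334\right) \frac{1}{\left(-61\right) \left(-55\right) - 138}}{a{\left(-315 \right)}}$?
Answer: $\frac{2018215}{5172936} \approx 0.39015$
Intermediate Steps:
$a{\left(R \right)} = - \frac{3 \left(94 + 2 R\right)}{104 + R}$ ($a{\left(R \right)} = - 3 \frac{R + \left(94 + R\right)}{R + 104} = - 3 \frac{94 + 2 R}{104 + R} = - \frac{3 \left(94 + 2 R\right)}{104 + R}$)
$\frac{\left(5769 - 15334\right) \frac{1}{\left(-61\right) \left(-55\right) - 138}}{a{\left(-315 \right)}} = \frac{\left(5769 - 15334\right) \frac{1}{\left(-61\right) \left(-55\right) - 138}}{6 \frac{1}{104 - 315} \left(-47 - -315\right)} = \frac{\left(-9565\right) \frac{1}{3355 - 138}}{6 \frac{1}{-211} \left(-47 + 315\right)} = \frac{\left(-9565\right) \frac{1}{3217}}{6 \left(- \frac{1}{211}\right) 268} = \frac{\left(-9565\right) \frac{1}{3217}}{- \frac{1608}{211}} = \left(- \frac{9565}{3217}\right) \left(- \frac{211}{1608}\right) = \frac{2018215}{5172936}$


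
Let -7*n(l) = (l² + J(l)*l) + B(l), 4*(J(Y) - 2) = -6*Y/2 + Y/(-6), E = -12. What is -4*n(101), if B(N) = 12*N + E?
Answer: 84653/42 ≈ 2015.5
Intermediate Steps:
J(Y) = 2 - 19*Y/24 (J(Y) = 2 + (-6*Y/2 + Y/(-6))/4 = 2 + (-3*Y + Y*(-⅙))/4 = 2 + (-3*Y - Y/6)/4 = 2 + (-19*Y/6)/4 = 2 - 19*Y/24)
B(N) = -12 + 12*N (B(N) = 12*N - 12 = -12 + 12*N)
n(l) = 12/7 - 12*l/7 - l²/7 - l*(2 - 19*l/24)/7 (n(l) = -((l² + (2 - 19*l/24)*l) + (-12 + 12*l))/7 = -((l² + l*(2 - 19*l/24)) + (-12 + 12*l))/7 = -(-12 + l² + 12*l + l*(2 - 19*l/24))/7 = 12/7 - 12*l/7 - l²/7 - l*(2 - 19*l/24)/7)
-4*n(101) = -4*(12/7 - 2*101 - 5/168*101²) = -4*(12/7 - 202 - 5/168*10201) = -4*(12/7 - 202 - 51005/168) = -4*(-84653/168) = 84653/42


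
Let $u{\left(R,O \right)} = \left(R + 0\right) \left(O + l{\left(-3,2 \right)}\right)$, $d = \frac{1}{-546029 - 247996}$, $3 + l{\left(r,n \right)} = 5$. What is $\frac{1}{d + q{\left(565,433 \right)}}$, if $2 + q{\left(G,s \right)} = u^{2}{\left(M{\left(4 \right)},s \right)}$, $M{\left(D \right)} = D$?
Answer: $\frac{794025}{2403988501949} \approx 3.3029 \cdot 10^{-7}$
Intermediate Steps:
$l{\left(r,n \right)} = 2$ ($l{\left(r,n \right)} = -3 + 5 = 2$)
$d = - \frac{1}{794025}$ ($d = \frac{1}{-794025} = - \frac{1}{794025} \approx -1.2594 \cdot 10^{-6}$)
$u{\left(R,O \right)} = R \left(2 + O\right)$ ($u{\left(R,O \right)} = \left(R + 0\right) \left(O + 2\right) = R \left(2 + O\right)$)
$q{\left(G,s \right)} = -2 + \left(8 + 4 s\right)^{2}$ ($q{\left(G,s \right)} = -2 + \left(4 \left(2 + s\right)\right)^{2} = -2 + \left(8 + 4 s\right)^{2}$)
$\frac{1}{d + q{\left(565,433 \right)}} = \frac{1}{- \frac{1}{794025} - \left(2 - 16 \left(2 + 433\right)^{2}\right)} = \frac{1}{- \frac{1}{794025} - \left(2 - 16 \cdot 435^{2}\right)} = \frac{1}{- \frac{1}{794025} + \left(-2 + 16 \cdot 189225\right)} = \frac{1}{- \frac{1}{794025} + \left(-2 + 3027600\right)} = \frac{1}{- \frac{1}{794025} + 3027598} = \frac{1}{\frac{2403988501949}{794025}} = \frac{794025}{2403988501949}$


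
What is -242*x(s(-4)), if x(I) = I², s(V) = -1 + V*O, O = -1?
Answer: -2178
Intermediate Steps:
s(V) = -1 - V (s(V) = -1 + V*(-1) = -1 - V)
-242*x(s(-4)) = -242*(-1 - 1*(-4))² = -242*(-1 + 4)² = -242*3² = -242*9 = -2178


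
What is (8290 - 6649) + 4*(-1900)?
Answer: -5959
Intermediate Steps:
(8290 - 6649) + 4*(-1900) = 1641 - 7600 = -5959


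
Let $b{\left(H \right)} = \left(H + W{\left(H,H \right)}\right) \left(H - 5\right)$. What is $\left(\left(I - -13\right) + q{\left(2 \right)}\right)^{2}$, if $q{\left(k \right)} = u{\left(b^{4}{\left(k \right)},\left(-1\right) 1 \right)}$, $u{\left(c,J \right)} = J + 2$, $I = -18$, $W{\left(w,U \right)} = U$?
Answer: $16$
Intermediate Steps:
$b{\left(H \right)} = 2 H \left(-5 + H\right)$ ($b{\left(H \right)} = \left(H + H\right) \left(H - 5\right) = 2 H \left(-5 + H\right)$)
$u{\left(c,J \right)} = 2 + J$
$q{\left(k \right)} = 1$ ($q{\left(k \right)} = 2 - 1 = 1$)
$\left(\left(I - -13\right) + q{\left(2 \right)}\right)^{2} = \left(\left(-18 - -13\right) + 1\right)^{2} = \left(\left(-18 + 13\right) + 1\right)^{2} = \left(-5 + 1\right)^{2} = \left(-4\right)^{2} = 16$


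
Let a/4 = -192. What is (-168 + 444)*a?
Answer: -211968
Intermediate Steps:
a = -768 (a = 4*(-192) = -768)
(-168 + 444)*a = (-168 + 444)*(-768) = 276*(-768) = -211968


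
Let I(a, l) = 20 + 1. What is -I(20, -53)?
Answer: -21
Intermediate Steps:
I(a, l) = 21
-I(20, -53) = -1*21 = -21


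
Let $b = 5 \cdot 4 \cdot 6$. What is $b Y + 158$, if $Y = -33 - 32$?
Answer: $-7642$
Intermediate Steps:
$Y = -65$ ($Y = -33 - 32 = -65$)
$b = 120$ ($b = 20 \cdot 6 = 120$)
$b Y + 158 = 120 \left(-65\right) + 158 = -7800 + 158 = -7642$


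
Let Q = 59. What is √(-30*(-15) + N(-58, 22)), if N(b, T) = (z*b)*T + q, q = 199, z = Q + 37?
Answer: 11*I*√1007 ≈ 349.07*I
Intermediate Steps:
z = 96 (z = 59 + 37 = 96)
N(b, T) = 199 + 96*T*b (N(b, T) = (96*b)*T + 199 = 96*T*b + 199 = 199 + 96*T*b)
√(-30*(-15) + N(-58, 22)) = √(-30*(-15) + (199 + 96*22*(-58))) = √(450 + (199 - 122496)) = √(450 - 122297) = √(-121847) = 11*I*√1007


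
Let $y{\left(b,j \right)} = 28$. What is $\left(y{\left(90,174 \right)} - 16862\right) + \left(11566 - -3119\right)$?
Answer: $-2149$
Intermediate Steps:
$\left(y{\left(90,174 \right)} - 16862\right) + \left(11566 - -3119\right) = \left(28 - 16862\right) + \left(11566 - -3119\right) = -16834 + \left(11566 + 3119\right) = -16834 + 14685 = -2149$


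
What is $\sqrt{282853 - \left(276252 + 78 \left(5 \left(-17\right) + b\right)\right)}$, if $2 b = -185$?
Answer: $\sqrt{20446} \approx 142.99$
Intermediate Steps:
$b = - \frac{185}{2}$ ($b = \frac{1}{2} \left(-185\right) = - \frac{185}{2} \approx -92.5$)
$\sqrt{282853 - \left(276252 + 78 \left(5 \left(-17\right) + b\right)\right)} = \sqrt{282853 - \left(276252 + 78 \left(5 \left(-17\right) - \frac{185}{2}\right)\right)} = \sqrt{282853 - \left(276252 + 78 \left(-85 - \frac{185}{2}\right)\right)} = \sqrt{282853 - 262407} = \sqrt{20446}$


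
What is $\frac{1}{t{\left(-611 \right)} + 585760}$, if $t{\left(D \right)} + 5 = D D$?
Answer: $\frac{1}{959076} \approx 1.0427 \cdot 10^{-6}$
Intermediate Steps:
$t{\left(D \right)} = -5 + D^{2}$ ($t{\left(D \right)} = -5 + D D = -5 + D^{2}$)
$\frac{1}{t{\left(-611 \right)} + 585760} = \frac{1}{\left(-5 + \left(-611\right)^{2}\right) + 585760} = \frac{1}{\left(-5 + 373321\right) + 585760} = \frac{1}{373316 + 585760} = \frac{1}{959076}$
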